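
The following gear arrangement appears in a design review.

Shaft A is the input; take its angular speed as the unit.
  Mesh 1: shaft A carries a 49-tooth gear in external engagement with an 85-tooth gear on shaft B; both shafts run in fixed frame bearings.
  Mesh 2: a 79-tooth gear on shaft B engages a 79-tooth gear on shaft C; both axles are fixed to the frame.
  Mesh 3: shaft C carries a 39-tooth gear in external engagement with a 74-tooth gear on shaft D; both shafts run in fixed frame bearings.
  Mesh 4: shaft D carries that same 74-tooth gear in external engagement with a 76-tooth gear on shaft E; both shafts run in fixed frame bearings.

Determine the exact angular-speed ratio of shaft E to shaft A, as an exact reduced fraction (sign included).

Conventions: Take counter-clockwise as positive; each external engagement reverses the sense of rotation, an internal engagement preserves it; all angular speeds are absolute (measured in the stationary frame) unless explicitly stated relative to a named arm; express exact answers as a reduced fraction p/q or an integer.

class = fixed-axis compound train [4 meshes; 4 ratios multiply, 4 sense flips]
mesh 1 [49T→85T]: running ratio 49/85, sense −
mesh 2 [79T→79T]: running ratio 49/85, sense +
mesh 3 [39T→74T]: running ratio 1911/6290, sense −
mesh 4 [74T→76T]: running ratio 1911/6460, sense +
ω_out/ω_in = 1911/6460

1911/6460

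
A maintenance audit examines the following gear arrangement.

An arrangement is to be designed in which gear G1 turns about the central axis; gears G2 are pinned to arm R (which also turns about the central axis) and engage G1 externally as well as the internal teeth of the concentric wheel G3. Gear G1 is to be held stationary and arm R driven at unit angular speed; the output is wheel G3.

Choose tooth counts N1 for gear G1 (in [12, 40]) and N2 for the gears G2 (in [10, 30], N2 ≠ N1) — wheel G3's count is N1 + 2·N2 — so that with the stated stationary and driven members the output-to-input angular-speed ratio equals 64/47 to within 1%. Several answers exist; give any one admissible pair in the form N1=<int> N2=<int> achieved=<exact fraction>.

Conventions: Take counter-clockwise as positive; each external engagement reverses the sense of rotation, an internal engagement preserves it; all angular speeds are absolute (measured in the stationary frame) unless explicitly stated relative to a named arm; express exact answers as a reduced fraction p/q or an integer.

class = planetary set [ratio 64/47 wanted; Willis about the carrier]
Willis with ω_sun = 0: ω_ring/ω_arm = (N1+N3)/N3; set equal to 64/47  ⇒  N3/N1 = 1/(64/47 − 1) = 47/17
N3 = N1 + 2·N2  ⇒  N2/N1 = (N3/N1 − 1)/2 = (47/17 − 1)/2 = 15/17
smallest multiple with N1 ≥ 12 and N2 ≥ 10: k = 1  ⇒  N1 = 1·17 = 17, N2 = 1·15 = 15 (N1 ≤ 40, N2 ≤ 30, N2 ≠ N1 ✓), N3 = 17 + 2·15 = 47
check: (N1+N3)/N3 with N1 = 17, N3 = 47 gives 64/47; |achieved − target| = 0 ≤ 16/1175 ✓

N1=17 N2=15 achieved=64/47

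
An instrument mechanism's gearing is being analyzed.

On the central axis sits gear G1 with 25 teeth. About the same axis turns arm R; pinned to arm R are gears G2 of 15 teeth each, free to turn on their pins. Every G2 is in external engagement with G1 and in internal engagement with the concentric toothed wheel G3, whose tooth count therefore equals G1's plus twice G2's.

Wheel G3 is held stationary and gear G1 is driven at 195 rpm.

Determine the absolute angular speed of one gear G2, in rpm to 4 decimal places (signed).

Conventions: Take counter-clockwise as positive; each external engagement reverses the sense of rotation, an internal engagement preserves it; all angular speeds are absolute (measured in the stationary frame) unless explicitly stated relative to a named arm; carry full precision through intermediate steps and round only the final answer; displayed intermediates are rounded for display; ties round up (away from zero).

-162.5000 rpm

topology: planetary set — G1 25T / G2 15T / G3 55T, arm = carrier (Willis)
normalise by the input: solve with ω_sun = 1, then scale by 195 rpm
ring teeth: 25 + 2·15 = 55
25(ω_sun−ω_arm) = −55(ω_ring−ω_arm),  ω_ring = 0, ω_sun = 1
25(1−ω_arm) = −55(0−ω_arm)  ⇒  80·ω_arm = 25  ⇒  ω_arm = 5/16
sun–planet mesh: 25·(1−5/16) = −15·(ω_p−ω_arm)  ⇒  ω_p−ω_arm = -55/48
ω_p = 5/16 − 55/48 = -5/6
scale: ω_p = -5/6 × 195 rpm = -162.5000 rpm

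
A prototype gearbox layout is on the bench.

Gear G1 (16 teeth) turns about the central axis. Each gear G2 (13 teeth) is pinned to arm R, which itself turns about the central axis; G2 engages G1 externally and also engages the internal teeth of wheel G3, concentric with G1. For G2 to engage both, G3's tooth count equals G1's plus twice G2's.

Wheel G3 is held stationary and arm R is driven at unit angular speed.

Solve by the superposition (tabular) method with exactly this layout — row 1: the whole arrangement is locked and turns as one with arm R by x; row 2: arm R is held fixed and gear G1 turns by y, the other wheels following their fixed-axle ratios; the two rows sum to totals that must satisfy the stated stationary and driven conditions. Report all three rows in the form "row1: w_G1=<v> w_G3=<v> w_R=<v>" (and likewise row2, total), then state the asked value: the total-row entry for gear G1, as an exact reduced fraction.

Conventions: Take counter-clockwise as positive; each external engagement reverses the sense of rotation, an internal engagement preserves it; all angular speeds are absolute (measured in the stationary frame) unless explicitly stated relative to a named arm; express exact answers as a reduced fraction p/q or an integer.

planetary set (16T centre, 13T on arm, 42T internal) — Willis relation
superposition row 1 [locked train]: every member turns x
superposition row 2 [arm held]: sun y, ring −(16/42)·y, arm 0
boundary: total ω_ring = x − (16/42)·y = 0 and total ω_arm = x = 1  ⇒  y = 21/8, x = 1
row 2 ring = −(16/42)·21/8 = -1
totals (row 1 + row 2): sun 1 + 21/8 = 29/8, ring 1 + (-1) = 0, arm 1 + 0 = 1
asked cell (total, sun) = 29/8

row1: w_G1=1 w_G3=1 w_R=1
row2: w_G1=21/8 w_G3=-1 w_R=0
total: w_G1=29/8 w_G3=0 w_R=1
asked value: 29/8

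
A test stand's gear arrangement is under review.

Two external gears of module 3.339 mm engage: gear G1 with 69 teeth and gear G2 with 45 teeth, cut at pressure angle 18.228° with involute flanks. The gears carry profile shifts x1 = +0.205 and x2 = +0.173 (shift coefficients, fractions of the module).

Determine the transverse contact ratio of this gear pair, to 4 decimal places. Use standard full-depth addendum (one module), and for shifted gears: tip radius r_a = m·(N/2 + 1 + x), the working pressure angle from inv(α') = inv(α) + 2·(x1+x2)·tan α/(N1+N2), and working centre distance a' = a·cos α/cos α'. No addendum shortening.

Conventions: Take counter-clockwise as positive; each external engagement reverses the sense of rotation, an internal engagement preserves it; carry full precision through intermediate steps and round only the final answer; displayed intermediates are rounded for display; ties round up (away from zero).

topology: single-mesh involute geometry — m = 3.339, 69T/45T pair
base radii: r_b1 = 109.414909, r_b2 = 71.357550
tip radii: r_a1 = 119.218995, r_a2 = 79.044147
inv(α') = inv(18.228°) + 2·(+0.205+0.173)·tan α/(69+45) = 0.01337021  ⇒  α' = 19.31108°
a' = a·cos α / cos α' = 190.3230·cos 18.228°/cos 19.31108° = 191.549612
action lengths: √(r_a1²−r_b1²) = 47.344972, √(r_a2²−r_b2²) = 34.001137
base pitch p_b = π·m·cos α = 9.963393
CR = (47.344972 + 34.001137 − 191.549612·sin 19.31108°)/9.963393 = 1.806738
contact ratio ≈ 1.8067

1.8067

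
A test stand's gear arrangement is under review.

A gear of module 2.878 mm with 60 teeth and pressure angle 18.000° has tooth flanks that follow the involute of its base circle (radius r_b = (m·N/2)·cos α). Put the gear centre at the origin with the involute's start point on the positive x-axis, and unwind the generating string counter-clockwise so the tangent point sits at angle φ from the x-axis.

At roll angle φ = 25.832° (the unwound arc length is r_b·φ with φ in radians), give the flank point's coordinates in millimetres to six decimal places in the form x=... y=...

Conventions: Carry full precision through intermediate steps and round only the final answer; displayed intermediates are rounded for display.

class = single-mesh tooth geometry [base-circle involute, m = 2.878, 60T]
pitch radius r_p = m·N/2 = 2.878·60/2 = 86.340000
base radius r_b = r_p·cos α = 86.340000·cos 18.000° = 82.114220
roll angle φ = 25.832° = 0.45085345 rad
x = r_b·(cos φ + φ·sin φ) = 90.040514
y = r_b·(sin φ − φ·cos φ) = 2.457818

x=90.040514 y=2.457818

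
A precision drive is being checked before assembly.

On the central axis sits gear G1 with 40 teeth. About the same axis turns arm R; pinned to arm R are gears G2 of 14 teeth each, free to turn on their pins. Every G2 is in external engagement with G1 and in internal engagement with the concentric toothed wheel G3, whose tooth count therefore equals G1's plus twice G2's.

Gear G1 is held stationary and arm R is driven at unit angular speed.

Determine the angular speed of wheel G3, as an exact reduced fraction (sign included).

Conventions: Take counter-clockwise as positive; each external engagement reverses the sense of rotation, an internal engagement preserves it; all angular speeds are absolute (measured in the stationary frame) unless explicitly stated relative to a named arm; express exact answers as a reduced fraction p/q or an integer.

topology: planetary set — G1 40T / G2 14T / G3 68T, arm = carrier (Willis)
ring teeth: 40 + 2·14 = 68
40(ω_sun−ω_arm) = −68(ω_ring−ω_arm),  ω_sun = 0, ω_arm = 1
ω_ring = 1 − (40/68)(0−1) = 27/17
exact speed ratio = 27/17

27/17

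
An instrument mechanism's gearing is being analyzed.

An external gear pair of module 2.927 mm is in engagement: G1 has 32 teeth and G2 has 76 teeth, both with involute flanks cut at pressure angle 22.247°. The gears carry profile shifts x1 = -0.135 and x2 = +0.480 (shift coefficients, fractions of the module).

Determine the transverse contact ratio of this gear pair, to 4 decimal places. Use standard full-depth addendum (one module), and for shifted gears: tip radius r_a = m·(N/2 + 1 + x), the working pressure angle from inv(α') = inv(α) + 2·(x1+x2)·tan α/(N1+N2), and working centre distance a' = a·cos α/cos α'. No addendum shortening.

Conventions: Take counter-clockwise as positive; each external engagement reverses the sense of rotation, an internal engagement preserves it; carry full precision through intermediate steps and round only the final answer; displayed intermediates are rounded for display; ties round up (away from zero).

single-mesh involute tooth geometry (32T engaging 76T at module 2.927)
base radii: r_b1 = 43.345841, r_b2 = 102.946373
tip radii: r_a1 = 49.363855, r_a2 = 115.557960
inv(α') = inv(22.247°) + 2·(-0.135+0.480)·tan α/(32+76) = 0.02337965  ⇒  α' = 23.10459°
a' = a·cos α / cos α' = 158.0580·cos 22.247°/cos 23.10459° = 159.049565
action lengths: √(r_a1²−r_b1²) = 23.620504, √(r_a2²−r_b2²) = 52.494632
base pitch p_b = π·m·cos α = 8.510936
CR = (23.620504 + 52.494632 − 159.049565·sin 23.10459°)/8.510936 = 1.609973
contact ratio ≈ 1.6100

1.6100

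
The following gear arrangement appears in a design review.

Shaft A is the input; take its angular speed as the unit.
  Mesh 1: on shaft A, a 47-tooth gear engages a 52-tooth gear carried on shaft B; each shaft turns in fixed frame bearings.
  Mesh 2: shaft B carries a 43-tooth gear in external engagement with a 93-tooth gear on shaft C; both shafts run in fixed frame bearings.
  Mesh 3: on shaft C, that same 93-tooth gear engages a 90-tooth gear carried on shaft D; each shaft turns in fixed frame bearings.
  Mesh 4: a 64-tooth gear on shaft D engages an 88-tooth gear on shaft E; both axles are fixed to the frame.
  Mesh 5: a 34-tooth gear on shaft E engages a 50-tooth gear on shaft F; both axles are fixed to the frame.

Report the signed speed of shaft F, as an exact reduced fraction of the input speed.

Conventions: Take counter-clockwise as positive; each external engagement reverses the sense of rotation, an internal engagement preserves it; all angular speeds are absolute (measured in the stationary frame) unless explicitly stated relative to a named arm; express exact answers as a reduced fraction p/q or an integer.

5-mesh fixed-axis compound train (all bearings frame-fixed)
mesh 1 [47T→52T]: |ω|/ω_in = 1×47/52 = 47/52, sense flips to −
mesh 2 [43T→93T]: |ω|/ω_in = (47/52)×43/93 = 2021/4836, sense flips to +
mesh 3 [93T→90T]: |ω|/ω_in = (2021/4836)×93/90 = 2021/4680, sense flips to −
mesh 4 [64T→88T]: |ω|/ω_in = (2021/4680)×64/88 = 2021/6435, sense flips to +
mesh 5 [34T→50T]: |ω|/ω_in = (2021/6435)×34/50 = 34357/160875, sense flips to −
signed output speed (× input speed) = -34357/160875

-34357/160875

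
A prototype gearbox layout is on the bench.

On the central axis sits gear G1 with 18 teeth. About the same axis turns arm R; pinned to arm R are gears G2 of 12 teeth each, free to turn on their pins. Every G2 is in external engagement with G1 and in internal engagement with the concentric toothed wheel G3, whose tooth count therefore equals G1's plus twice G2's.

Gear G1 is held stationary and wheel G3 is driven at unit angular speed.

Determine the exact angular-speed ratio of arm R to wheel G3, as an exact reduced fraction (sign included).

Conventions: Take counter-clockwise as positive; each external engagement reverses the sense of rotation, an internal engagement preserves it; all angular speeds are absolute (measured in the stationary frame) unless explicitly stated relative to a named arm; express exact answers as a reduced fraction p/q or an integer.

7/10

topology: planetary set — G1 18T / G2 12T / G3 42T, arm = carrier (Willis)
ring teeth: 18 + 2·12 = 42
18(ω_sun−ω_arm) = −42(ω_ring−ω_arm),  ω_sun = 0, ω_ring = 1
18(0−ω_arm) = −42(1−ω_arm)  ⇒  60·ω_arm = 42  ⇒  ω_arm = 7/10
ω_out/ω_in = 7/10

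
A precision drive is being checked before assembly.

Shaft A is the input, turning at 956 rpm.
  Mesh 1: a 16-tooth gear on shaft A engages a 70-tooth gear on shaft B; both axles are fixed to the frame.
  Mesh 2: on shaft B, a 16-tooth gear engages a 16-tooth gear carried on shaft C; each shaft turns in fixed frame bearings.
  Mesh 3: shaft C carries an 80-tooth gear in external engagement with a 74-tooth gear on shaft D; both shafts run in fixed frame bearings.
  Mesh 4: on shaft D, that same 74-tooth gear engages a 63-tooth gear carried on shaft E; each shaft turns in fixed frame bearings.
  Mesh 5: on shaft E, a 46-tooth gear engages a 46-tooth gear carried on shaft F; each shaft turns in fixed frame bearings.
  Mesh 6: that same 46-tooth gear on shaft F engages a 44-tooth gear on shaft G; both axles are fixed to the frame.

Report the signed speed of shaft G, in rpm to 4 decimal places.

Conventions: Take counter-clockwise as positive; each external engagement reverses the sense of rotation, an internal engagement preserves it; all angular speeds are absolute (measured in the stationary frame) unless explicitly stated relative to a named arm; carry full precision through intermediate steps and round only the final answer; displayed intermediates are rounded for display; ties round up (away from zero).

6-mesh fixed-axis compound train (all bearings frame-fixed)
mesh 1 [16T→70T]: ω = 956.0000×16/70 = 218.5143 rpm, sense flips to −
mesh 2 [16T→16T]: ω = 218.5143×16/16 = 218.5143 rpm, sense flips to +
mesh 3 [80T→74T]: ω = 218.5143×80/74 = 236.2317 rpm, sense flips to −
mesh 4 [74T→63T]: ω = 236.2317×74/63 = 277.4785 rpm, sense flips to +
mesh 5 [46T→46T]: ω = 277.4785×46/46 = 277.4785 rpm, sense flips to −
mesh 6 [46T→44T]: ω = 277.4785×46/44 = 290.0911 rpm, sense flips to +
signed output speed = +290.0911 rpm

+290.0911 rpm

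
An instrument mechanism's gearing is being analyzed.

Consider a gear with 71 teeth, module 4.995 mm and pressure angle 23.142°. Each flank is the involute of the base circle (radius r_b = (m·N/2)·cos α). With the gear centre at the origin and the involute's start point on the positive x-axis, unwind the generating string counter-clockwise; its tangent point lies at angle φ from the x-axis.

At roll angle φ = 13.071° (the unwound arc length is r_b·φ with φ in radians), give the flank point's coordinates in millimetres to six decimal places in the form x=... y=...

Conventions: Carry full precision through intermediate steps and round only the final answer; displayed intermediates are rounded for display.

x=167.241967 y=0.641958

single-mesh involute tooth geometry (71T wheel at module 4.995)
pitch radius r_p = m·N/2 = 4.995·71/2 = 177.322500
base radius r_b = r_p·cos α = 177.322500·cos 23.142° = 163.054006
roll angle φ = 13.071° = 0.22813199 rad
x = r_b·(cos φ + φ·sin φ) = 167.241967
y = r_b·(sin φ − φ·cos φ) = 0.641958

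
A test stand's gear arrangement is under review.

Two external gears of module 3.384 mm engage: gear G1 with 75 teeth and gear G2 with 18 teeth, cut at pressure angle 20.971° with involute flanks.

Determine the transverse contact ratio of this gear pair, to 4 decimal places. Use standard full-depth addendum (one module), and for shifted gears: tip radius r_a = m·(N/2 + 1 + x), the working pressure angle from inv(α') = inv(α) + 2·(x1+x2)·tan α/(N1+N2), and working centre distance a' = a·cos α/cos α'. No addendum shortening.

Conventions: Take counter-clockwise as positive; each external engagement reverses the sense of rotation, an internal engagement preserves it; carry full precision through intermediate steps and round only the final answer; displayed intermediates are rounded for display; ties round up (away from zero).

1.6300

single-mesh involute tooth geometry (75T engaging 18T at module 3.384)
base radii: r_b1 = 118.494359, r_b2 = 28.438646
tip radii: r_a1 = 130.284000, r_a2 = 33.840000
no profile shift: α' = α, a' = a
action lengths: √(r_a1²−r_b1²) = 54.157249, √(r_a2²−r_b2²) = 18.340911
base pitch p_b = π·m·cos α = 9.926960
CR = (54.157249 + 18.340911 − 157.356000·sin 20.97100°)/9.926960 = 1.630023
contact ratio ≈ 1.6300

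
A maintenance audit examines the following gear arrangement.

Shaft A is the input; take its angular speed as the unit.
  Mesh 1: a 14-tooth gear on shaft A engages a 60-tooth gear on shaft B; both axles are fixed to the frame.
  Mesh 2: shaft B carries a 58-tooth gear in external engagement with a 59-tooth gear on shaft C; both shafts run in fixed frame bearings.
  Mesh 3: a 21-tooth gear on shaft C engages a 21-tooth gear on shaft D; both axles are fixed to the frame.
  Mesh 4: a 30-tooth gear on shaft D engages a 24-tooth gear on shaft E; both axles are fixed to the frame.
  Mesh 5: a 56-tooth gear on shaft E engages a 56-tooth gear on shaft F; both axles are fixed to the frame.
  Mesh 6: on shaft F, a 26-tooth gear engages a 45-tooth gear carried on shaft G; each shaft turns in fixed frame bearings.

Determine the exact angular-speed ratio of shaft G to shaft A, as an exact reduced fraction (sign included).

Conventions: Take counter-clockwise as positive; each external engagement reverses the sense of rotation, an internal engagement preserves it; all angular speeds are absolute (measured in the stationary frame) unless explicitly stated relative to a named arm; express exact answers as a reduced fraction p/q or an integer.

class = fixed-axis compound train [6 meshes; 6 ratios multiply, 6 sense flips]
mesh 1 [14T→60T]: running ratio 7/30, sense −
mesh 2 [58T→59T]: running ratio 203/885, sense +
mesh 3 [21T→21T]: running ratio 203/885, sense −
mesh 4 [30T→24T]: running ratio 203/708, sense +
mesh 5 [56T→56T]: running ratio 203/708, sense −
mesh 6 [26T→45T]: running ratio 2639/15930, sense +
ω_out/ω_in = 2639/15930

2639/15930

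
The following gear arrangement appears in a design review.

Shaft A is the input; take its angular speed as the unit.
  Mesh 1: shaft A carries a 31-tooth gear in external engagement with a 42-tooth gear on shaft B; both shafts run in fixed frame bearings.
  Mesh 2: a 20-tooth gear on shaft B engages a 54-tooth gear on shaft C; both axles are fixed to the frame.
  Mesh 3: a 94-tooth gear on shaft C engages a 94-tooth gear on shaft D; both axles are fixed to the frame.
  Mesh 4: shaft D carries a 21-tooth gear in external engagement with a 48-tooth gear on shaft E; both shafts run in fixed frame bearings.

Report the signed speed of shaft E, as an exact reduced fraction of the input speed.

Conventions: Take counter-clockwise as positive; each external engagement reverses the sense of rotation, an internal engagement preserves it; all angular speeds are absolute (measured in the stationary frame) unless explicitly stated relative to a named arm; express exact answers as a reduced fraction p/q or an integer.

4-mesh fixed-axis compound train (all bearings frame-fixed)
mesh 1 [31T→42T]: |ω|/ω_in = 1×31/42 = 31/42, sense flips to −
mesh 2 [20T→54T]: |ω|/ω_in = (31/42)×20/54 = 155/567, sense flips to +
mesh 3 [94T→94T]: |ω|/ω_in = (155/567)×94/94 = 155/567, sense flips to −
mesh 4 [21T→48T]: |ω|/ω_in = (155/567)×21/48 = 155/1296, sense flips to +
signed output speed (× input speed) = 155/1296

155/1296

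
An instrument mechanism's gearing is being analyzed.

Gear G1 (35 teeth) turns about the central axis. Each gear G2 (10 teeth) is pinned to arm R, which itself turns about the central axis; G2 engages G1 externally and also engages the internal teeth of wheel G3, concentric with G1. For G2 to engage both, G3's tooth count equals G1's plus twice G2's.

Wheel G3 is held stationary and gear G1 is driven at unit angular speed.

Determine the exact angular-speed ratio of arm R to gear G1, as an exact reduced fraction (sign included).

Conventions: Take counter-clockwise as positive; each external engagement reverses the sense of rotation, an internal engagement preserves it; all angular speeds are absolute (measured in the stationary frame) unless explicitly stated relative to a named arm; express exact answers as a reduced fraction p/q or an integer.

7/18

planetary set (35T centre, 10T on arm, 55T internal) — Willis relation
ring teeth: 35 + 2·10 = 55
35(ω_sun−ω_arm) = −55(ω_ring−ω_arm),  ω_ring = 0, ω_sun = 1
35(1−ω_arm) = −55(0−ω_arm)  ⇒  90·ω_arm = 35  ⇒  ω_arm = 7/18
ω_out/ω_in = 7/18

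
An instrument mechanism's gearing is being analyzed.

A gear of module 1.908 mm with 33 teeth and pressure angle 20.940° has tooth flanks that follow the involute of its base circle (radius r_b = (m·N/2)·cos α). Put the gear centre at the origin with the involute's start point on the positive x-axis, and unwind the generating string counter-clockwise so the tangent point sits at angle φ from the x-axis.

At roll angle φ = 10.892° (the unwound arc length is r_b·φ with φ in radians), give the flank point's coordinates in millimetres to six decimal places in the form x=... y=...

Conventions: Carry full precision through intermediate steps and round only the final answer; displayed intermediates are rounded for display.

x=29.929273 y=0.067089

recognized (one wheel, involute flank): single-mesh tooth geometry, m = 1.908, N = 33
pitch radius r_p = m·N/2 = 1.908·33/2 = 31.482000
base radius r_b = r_p·cos α = 31.482000·cos 20.940° = 29.402777
roll angle φ = 10.892° = 0.19010126 rad
x = r_b·(cos φ + φ·sin φ) = 29.929273
y = r_b·(sin φ − φ·cos φ) = 0.067089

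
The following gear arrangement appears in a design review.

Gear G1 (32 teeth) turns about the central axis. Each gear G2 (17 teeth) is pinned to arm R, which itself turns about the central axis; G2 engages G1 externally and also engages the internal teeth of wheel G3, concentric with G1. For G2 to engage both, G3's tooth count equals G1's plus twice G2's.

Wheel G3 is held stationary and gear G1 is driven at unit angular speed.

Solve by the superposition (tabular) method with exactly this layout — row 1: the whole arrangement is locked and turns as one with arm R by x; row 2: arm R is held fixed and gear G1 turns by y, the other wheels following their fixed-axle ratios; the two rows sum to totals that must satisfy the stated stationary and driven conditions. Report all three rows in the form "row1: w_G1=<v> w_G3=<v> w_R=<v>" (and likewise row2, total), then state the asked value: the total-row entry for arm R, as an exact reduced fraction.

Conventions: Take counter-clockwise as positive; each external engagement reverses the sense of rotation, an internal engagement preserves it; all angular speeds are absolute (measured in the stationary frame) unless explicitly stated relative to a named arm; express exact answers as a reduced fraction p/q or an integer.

class = planetary set [G3 = 32+2·17 = 66; Willis about the carrier]
row 1: whole set turns with the arm by x
row 2 (arm held, sun turns y): ω_ring = −(32/66)·y, ω_arm = 0
boundary: total ω_ring = x − (32/66)·y = 0 and total ω_sun = x + y = 1  ⇒  y = 33/49, x = 16/49
row 2 ring = −(32/66)·33/49 = -16/49
totals (row 1 + row 2): sun 16/49 + 33/49 = 1, ring 16/49 + (-16/49) = 0, arm 16/49 + 0 = 16/49
asked cell (total, arm) = 16/49

row1: w_G1=16/49 w_G3=16/49 w_R=16/49
row2: w_G1=33/49 w_G3=-16/49 w_R=0
total: w_G1=1 w_G3=0 w_R=16/49
asked value: 16/49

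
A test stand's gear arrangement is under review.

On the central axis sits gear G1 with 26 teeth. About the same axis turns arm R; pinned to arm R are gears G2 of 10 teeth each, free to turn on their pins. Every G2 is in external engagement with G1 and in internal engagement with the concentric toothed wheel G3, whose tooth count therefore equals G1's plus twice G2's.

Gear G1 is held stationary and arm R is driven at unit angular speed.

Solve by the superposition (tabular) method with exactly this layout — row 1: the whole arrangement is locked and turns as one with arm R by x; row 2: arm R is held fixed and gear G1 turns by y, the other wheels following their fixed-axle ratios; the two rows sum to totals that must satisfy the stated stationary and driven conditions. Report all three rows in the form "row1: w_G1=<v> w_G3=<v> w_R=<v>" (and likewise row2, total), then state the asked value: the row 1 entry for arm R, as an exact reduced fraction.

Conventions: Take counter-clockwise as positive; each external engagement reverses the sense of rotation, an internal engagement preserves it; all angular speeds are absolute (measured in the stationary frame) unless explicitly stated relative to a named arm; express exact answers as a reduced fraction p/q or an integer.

topology: planetary set — G1 26T / G2 10T / G3 46T, arm = carrier (Willis)
row 1 — lock + rotate with arm: ω_sun = ω_ring = ω_arm = x
row 2 (arm held, sun turns y): ω_ring = −(26/46)·y, ω_arm = 0
boundary: total ω_sun = x + y = 0 and total ω_arm = x = 1  ⇒  y = -1, x = 1
row 2 ring = −(26/46)·(-1) = 13/23
totals (row 1 + row 2): sun 1 + (-1) = 0, ring 1 + 13/23 = 36/23, arm 1 + 0 = 1
asked cell (row1, arm) = 1

row1: w_G1=1 w_G3=1 w_R=1
row2: w_G1=-1 w_G3=13/23 w_R=0
total: w_G1=0 w_G3=36/23 w_R=1
asked value: 1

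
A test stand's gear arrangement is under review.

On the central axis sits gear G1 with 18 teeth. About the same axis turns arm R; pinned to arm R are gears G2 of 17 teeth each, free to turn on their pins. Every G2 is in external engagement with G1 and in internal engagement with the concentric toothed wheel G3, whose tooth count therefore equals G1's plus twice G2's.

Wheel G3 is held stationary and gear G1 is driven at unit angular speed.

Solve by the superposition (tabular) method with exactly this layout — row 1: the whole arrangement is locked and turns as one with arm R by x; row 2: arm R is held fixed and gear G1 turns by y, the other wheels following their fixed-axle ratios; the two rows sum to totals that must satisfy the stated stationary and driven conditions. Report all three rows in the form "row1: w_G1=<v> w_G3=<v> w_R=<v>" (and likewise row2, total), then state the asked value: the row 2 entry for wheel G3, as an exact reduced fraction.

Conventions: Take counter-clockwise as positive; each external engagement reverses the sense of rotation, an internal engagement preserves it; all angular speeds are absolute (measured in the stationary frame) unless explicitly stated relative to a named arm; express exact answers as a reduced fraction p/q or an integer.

recognized (axles ride arm R): planetary set, 18/17/52 teeth
row 1: whole set turns with the arm by x
row 2 (arm held, sun turns y): ω_ring = −(18/52)·y, ω_arm = 0
boundary: total ω_ring = x − (18/52)·y = 0 and total ω_sun = x + y = 1  ⇒  y = 26/35, x = 9/35
row 2 ring = −(18/52)·26/35 = -9/35
totals (row 1 + row 2): sun 9/35 + 26/35 = 1, ring 9/35 + (-9/35) = 0, arm 9/35 + 0 = 9/35
asked cell (row2, ring) = -9/35

row1: w_G1=9/35 w_G3=9/35 w_R=9/35
row2: w_G1=26/35 w_G3=-9/35 w_R=0
total: w_G1=1 w_G3=0 w_R=9/35
asked value: -9/35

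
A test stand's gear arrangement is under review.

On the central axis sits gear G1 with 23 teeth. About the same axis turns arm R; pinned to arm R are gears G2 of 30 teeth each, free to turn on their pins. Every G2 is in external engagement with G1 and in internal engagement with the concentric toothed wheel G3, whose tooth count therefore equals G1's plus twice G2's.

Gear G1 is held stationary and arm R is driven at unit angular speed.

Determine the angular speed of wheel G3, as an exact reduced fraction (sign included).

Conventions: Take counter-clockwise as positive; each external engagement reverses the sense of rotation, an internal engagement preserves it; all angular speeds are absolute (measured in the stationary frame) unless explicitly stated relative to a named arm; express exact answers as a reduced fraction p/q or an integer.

recognized (axles ride arm R): planetary set, 23/30/83 teeth
ring teeth: 23 + 2·30 = 83
23(ω_sun−ω_arm) = −83(ω_ring−ω_arm),  ω_sun = 0, ω_arm = 1
ω_ring = 1 − (23/83)(0−1) = 106/83
exact speed ratio = 106/83

106/83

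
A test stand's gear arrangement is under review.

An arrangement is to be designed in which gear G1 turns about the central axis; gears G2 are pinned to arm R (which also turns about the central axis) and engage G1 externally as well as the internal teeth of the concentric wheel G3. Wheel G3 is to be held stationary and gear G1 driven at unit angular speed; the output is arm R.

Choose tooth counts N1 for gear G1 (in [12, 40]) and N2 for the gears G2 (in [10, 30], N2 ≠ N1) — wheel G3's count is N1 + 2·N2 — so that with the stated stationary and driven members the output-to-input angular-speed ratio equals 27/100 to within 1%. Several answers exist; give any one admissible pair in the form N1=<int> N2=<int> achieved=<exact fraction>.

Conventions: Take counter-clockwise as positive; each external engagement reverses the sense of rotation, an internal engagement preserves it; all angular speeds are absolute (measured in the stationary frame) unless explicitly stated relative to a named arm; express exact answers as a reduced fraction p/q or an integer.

N1=27 N2=23 achieved=27/100

planetary set to be sized for 27/100 (Willis relation)
Willis with ω_ring = 0: ω_arm/ω_sun = N1/(N1+N3); set equal to 27/100  ⇒  N3/N1 = 1/(27/100) − 1 = 73/27
N3 = N1 + 2·N2  ⇒  N2/N1 = (N3/N1 − 1)/2 = (73/27 − 1)/2 = 23/27
smallest multiple with N1 ≥ 12 and N2 ≥ 10: k = 1  ⇒  N1 = 1·27 = 27, N2 = 1·23 = 23 (N1 ≤ 40, N2 ≤ 30, N2 ≠ N1 ✓), N3 = 27 + 2·23 = 73
check: N1/(N1+N3) with N1 = 27, N3 = 73 gives 27/100; |achieved − target| = 0 ≤ 27/10000 ✓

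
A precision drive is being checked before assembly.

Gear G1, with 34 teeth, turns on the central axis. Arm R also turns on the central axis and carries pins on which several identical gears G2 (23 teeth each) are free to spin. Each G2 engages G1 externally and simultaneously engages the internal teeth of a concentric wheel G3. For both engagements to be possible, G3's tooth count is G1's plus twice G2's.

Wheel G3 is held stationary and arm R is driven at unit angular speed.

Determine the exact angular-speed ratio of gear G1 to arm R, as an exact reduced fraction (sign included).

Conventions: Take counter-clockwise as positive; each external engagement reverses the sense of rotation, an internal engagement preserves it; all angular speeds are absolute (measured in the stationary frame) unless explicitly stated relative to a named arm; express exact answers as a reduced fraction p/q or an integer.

topology: planetary set — G1 34T / G2 23T / G3 80T, arm = carrier (Willis)
ring teeth: 34 + 2·23 = 80
34(ω_sun−ω_arm) = −80(ω_ring−ω_arm),  ω_ring = 0, ω_arm = 1
ω_sun = 1 − (80/34)(0−1) = 57/17
ω_out/ω_in = 57/17

57/17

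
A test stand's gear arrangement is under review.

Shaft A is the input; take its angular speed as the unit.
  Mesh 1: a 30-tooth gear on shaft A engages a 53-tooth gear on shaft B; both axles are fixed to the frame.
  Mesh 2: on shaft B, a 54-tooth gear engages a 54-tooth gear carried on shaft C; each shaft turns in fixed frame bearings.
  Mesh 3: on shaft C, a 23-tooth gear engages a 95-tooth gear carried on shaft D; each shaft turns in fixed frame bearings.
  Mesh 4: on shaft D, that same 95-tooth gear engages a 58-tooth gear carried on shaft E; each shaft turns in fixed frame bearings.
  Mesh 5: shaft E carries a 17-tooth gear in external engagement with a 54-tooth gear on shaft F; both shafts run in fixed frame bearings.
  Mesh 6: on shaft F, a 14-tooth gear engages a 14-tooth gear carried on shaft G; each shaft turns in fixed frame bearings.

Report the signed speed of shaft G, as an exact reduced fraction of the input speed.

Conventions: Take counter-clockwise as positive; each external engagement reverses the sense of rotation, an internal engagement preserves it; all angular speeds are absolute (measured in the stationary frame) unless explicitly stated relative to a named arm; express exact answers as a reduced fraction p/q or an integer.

6-mesh fixed-axis compound train (all bearings frame-fixed)
mesh 1 [30T→53T]: |ω|/ω_in = 1×30/53 = 30/53, sense flips to −
mesh 2 [54T→54T]: |ω|/ω_in = (30/53)×54/54 = 30/53, sense flips to +
mesh 3 [23T→95T]: |ω|/ω_in = (30/53)×23/95 = 138/1007, sense flips to −
mesh 4 [95T→58T]: |ω|/ω_in = (138/1007)×95/58 = 345/1537, sense flips to +
mesh 5 [17T→54T]: |ω|/ω_in = (345/1537)×17/54 = 1955/27666, sense flips to −
mesh 6 [14T→14T]: |ω|/ω_in = (1955/27666)×14/14 = 1955/27666, sense flips to +
signed output speed (× input speed) = 1955/27666

1955/27666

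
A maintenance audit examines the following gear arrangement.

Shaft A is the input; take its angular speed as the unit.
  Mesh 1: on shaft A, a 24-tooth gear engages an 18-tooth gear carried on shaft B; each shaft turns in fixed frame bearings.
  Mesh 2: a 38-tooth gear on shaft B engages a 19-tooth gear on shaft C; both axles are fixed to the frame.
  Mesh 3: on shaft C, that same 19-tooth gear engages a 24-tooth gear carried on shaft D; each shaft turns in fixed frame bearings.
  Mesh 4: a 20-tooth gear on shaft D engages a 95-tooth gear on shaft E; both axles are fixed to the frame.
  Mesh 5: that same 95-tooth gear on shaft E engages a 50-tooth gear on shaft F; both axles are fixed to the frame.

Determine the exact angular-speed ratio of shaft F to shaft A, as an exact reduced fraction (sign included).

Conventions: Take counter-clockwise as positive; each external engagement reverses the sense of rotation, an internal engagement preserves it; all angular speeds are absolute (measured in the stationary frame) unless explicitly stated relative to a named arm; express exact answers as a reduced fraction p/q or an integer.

class = fixed-axis compound train [5 meshes; 5 ratios multiply, 5 sense flips]
mesh 1 [24T→18T]: running ratio 4/3, sense −
mesh 2 [38T→19T]: running ratio 8/3, sense +
mesh 3 [19T→24T]: running ratio 19/9, sense −
mesh 4 [20T→95T]: running ratio 4/9, sense +
mesh 5 [95T→50T]: running ratio 38/45, sense −
ω_out/ω_in = -38/45

-38/45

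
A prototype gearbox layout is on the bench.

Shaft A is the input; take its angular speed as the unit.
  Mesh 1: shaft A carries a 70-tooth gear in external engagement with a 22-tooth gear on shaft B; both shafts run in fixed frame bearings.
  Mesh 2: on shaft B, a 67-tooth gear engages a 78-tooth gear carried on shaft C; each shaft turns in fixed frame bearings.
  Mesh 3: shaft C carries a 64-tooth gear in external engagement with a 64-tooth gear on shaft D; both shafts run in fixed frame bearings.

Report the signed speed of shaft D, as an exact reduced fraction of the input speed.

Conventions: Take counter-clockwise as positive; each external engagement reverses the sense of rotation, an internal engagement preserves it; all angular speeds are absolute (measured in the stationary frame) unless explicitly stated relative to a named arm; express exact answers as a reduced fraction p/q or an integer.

-2345/858

3-mesh fixed-axis compound train (all bearings frame-fixed)
mesh 1 [70T→22T]: |ω|/ω_in = 1×70/22 = 35/11, sense flips to −
mesh 2 [67T→78T]: |ω|/ω_in = (35/11)×67/78 = 2345/858, sense flips to +
mesh 3 [64T→64T]: |ω|/ω_in = (2345/858)×64/64 = 2345/858, sense flips to −
signed output speed (× input speed) = -2345/858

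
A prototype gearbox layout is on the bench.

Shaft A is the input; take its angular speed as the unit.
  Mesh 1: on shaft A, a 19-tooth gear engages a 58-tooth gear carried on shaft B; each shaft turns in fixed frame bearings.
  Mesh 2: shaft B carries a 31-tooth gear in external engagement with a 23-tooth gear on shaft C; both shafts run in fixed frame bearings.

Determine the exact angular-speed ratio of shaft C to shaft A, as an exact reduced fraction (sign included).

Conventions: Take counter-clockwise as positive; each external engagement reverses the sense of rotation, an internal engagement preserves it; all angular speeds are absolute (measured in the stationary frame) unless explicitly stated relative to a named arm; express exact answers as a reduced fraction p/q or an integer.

589/1334

class = fixed-axis compound train [2 meshes; 2 ratios multiply, 2 sense flips]
mesh 1 [19T→58T]: running ratio 19/58, sense −
mesh 2 [31T→23T]: running ratio 589/1334, sense +
ω_out/ω_in = 589/1334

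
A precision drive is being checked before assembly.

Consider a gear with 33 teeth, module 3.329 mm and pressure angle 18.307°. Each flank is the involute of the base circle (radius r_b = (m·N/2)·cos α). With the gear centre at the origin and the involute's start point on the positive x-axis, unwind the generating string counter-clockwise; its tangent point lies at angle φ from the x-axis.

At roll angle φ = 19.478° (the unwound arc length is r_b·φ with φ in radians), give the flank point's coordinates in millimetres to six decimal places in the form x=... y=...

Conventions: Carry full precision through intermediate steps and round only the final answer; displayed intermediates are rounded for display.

topology: single-mesh involute geometry — m = 3.329, N = 33
pitch radius r_p = m·N/2 = 3.329·33/2 = 54.928500
base radius r_b = r_p·cos α = 54.928500·cos 18.307° = 52.148410
roll angle φ = 19.478° = 0.33995523 rad
x = r_b·(cos φ + φ·sin φ) = 55.075288
y = r_b·(sin φ − φ·cos φ) = 0.675084

x=55.075288 y=0.675084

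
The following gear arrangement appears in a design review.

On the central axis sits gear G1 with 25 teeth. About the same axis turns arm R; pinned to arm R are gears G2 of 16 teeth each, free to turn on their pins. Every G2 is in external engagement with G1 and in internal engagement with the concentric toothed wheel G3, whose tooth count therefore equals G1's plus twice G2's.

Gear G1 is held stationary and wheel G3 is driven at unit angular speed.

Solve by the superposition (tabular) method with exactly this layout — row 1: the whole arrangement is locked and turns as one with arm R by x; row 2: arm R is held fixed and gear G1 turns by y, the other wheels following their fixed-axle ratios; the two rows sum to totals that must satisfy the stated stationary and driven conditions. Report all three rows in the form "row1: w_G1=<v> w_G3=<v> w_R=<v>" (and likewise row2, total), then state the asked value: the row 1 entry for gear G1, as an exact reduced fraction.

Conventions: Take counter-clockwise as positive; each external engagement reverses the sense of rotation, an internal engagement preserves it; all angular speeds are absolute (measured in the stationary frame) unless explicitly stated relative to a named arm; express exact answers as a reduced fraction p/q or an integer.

row1: w_G1=57/82 w_G3=57/82 w_R=57/82
row2: w_G1=-57/82 w_G3=25/82 w_R=0
total: w_G1=0 w_G3=1 w_R=57/82
asked value: 57/82

planetary set (25T centre, 16T on arm, 57T internal) — Willis relation
row 1: whole set turns with the arm by x
row 2 (arm held, sun turns y): ω_ring = −(25/57)·y, ω_arm = 0
boundary: total ω_sun = x + y = 0 and total ω_ring = x − (25/57)·y = 1  ⇒  y = -57/82, x = 57/82
row 2 ring = −(25/57)·(-57/82) = 25/82
totals (row 1 + row 2): sun 57/82 + (-57/82) = 0, ring 57/82 + 25/82 = 1, arm 57/82 + 0 = 57/82
asked cell (row1, sun) = 57/82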